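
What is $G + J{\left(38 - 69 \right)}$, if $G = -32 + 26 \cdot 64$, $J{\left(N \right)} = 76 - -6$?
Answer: $1714$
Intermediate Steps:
$J{\left(N \right)} = 82$ ($J{\left(N \right)} = 76 + 6 = 82$)
$G = 1632$ ($G = -32 + 1664 = 1632$)
$G + J{\left(38 - 69 \right)} = 1632 + 82 = 1714$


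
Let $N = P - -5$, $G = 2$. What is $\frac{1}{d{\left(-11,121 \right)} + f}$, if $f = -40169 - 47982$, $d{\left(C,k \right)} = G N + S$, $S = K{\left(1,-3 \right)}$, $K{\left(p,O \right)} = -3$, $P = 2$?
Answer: $- \frac{1}{88140} \approx -1.1346 \cdot 10^{-5}$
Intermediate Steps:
$N = 7$ ($N = 2 - -5 = 2 + 5 = 7$)
$S = -3$
$d{\left(C,k \right)} = 11$ ($d{\left(C,k \right)} = 2 \cdot 7 - 3 = 14 - 3 = 11$)
$f = -88151$ ($f = -40169 - 47982 = -88151$)
$\frac{1}{d{\left(-11,121 \right)} + f} = \frac{1}{11 - 88151} = \frac{1}{-88140} = - \frac{1}{88140}$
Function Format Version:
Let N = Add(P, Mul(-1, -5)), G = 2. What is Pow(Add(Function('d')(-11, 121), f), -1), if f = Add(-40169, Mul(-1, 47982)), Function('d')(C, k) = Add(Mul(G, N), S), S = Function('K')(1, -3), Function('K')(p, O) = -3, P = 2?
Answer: Rational(-1, 88140) ≈ -1.1346e-5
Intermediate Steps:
N = 7 (N = Add(2, Mul(-1, -5)) = Add(2, 5) = 7)
S = -3
Function('d')(C, k) = 11 (Function('d')(C, k) = Add(Mul(2, 7), -3) = Add(14, -3) = 11)
f = -88151 (f = Add(-40169, -47982) = -88151)
Pow(Add(Function('d')(-11, 121), f), -1) = Pow(Add(11, -88151), -1) = Pow(-88140, -1) = Rational(-1, 88140)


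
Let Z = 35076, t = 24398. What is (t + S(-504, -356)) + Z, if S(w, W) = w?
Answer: 58970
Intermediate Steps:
(t + S(-504, -356)) + Z = (24398 - 504) + 35076 = 23894 + 35076 = 58970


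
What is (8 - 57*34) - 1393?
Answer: -3323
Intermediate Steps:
(8 - 57*34) - 1393 = (8 - 1938) - 1393 = -1930 - 1393 = -3323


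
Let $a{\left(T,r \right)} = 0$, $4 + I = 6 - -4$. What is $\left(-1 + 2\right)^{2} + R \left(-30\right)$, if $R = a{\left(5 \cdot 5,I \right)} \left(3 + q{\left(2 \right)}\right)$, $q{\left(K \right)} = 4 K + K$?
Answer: $1$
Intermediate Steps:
$I = 6$ ($I = -4 + \left(6 - -4\right) = -4 + \left(6 + 4\right) = -4 + 10 = 6$)
$q{\left(K \right)} = 5 K$
$R = 0$ ($R = 0 \left(3 + 5 \cdot 2\right) = 0 \left(3 + 10\right) = 0 \cdot 13 = 0$)
$\left(-1 + 2\right)^{2} + R \left(-30\right) = \left(-1 + 2\right)^{2} + 0 \left(-30\right) = 1^{2} + 0 = 1 + 0 = 1$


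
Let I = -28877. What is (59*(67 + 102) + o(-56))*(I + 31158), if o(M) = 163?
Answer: 23115654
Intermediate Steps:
(59*(67 + 102) + o(-56))*(I + 31158) = (59*(67 + 102) + 163)*(-28877 + 31158) = (59*169 + 163)*2281 = (9971 + 163)*2281 = 10134*2281 = 23115654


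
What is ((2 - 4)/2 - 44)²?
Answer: 2025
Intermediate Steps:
((2 - 4)/2 - 44)² = ((½)*(-2) - 44)² = (-1 - 44)² = (-45)² = 2025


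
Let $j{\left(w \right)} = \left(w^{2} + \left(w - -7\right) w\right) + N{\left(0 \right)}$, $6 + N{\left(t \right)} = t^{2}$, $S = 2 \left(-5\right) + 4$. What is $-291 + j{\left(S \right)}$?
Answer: $-267$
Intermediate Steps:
$S = -6$ ($S = -10 + 4 = -6$)
$N{\left(t \right)} = -6 + t^{2}$
$j{\left(w \right)} = -6 + w^{2} + w \left(7 + w\right)$ ($j{\left(w \right)} = \left(w^{2} + \left(w - -7\right) w\right) - \left(6 - 0^{2}\right) = \left(w^{2} + \left(w + 7\right) w\right) + \left(-6 + 0\right) = \left(w^{2} + \left(7 + w\right) w\right) - 6 = \left(w^{2} + w \left(7 + w\right)\right) - 6 = -6 + w^{2} + w \left(7 + w\right)$)
$-291 + j{\left(S \right)} = -291 + \left(-6 + 2 \left(-6\right)^{2} + 7 \left(-6\right)\right) = -291 - -24 = -291 + 24 = -267$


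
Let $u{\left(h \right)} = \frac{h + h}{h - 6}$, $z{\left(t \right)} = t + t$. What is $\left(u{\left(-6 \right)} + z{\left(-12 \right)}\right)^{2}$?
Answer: $529$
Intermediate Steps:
$z{\left(t \right)} = 2 t$
$u{\left(h \right)} = \frac{2 h}{-6 + h}$
$\left(u{\left(-6 \right)} + z{\left(-12 \right)}\right)^{2} = \left(2 \left(-6\right) \frac{1}{-6 - 6} + 2 \left(-12\right)\right)^{2} = \left(2 \left(-6\right) \frac{1}{-12} - 24\right)^{2} = \left(2 \left(-6\right) \left(- \frac{1}{12}\right) - 24\right)^{2} = \left(1 - 24\right)^{2} = \left(-23\right)^{2} = 529$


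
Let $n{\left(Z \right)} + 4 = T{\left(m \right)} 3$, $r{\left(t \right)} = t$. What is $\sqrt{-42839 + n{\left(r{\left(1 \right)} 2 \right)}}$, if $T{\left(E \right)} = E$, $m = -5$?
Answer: $3 i \sqrt{4762} \approx 207.02 i$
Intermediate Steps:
$n{\left(Z \right)} = -19$ ($n{\left(Z \right)} = -4 - 15 = -19$)
$\sqrt{-42839 + n{\left(r{\left(1 \right)} 2 \right)}} = \sqrt{-42839 - 19} = \sqrt{-42858} = 3 i \sqrt{4762}$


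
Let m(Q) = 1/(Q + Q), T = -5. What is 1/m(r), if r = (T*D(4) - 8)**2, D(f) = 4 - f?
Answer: 128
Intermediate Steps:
r = 64 (r = (-5*(4 - 1*4) - 8)**2 = (-5*(4 - 4) - 8)**2 = (-5*0 - 8)**2 = (0 - 8)**2 = (-8)**2 = 64)
m(Q) = 1/(2*Q)
1/m(r) = 1/((1/2)/64) = 1/((1/2)*(1/64)) = 1/(1/128) = 128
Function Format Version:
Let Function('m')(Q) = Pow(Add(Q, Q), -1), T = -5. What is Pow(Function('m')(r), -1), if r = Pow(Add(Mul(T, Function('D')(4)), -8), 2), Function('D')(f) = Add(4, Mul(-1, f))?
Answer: 128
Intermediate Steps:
r = 64 (r = Pow(Add(Mul(-5, Add(4, Mul(-1, 4))), -8), 2) = Pow(Add(Mul(-5, Add(4, -4)), -8), 2) = Pow(Add(Mul(-5, 0), -8), 2) = Pow(Add(0, -8), 2) = Pow(-8, 2) = 64)
Function('m')(Q) = Mul(Rational(1, 2), Pow(Q, -1)) (Function('m')(Q) = Pow(Mul(2, Q), -1) = Mul(Rational(1, 2), Pow(Q, -1)))
Pow(Function('m')(r), -1) = Pow(Mul(Rational(1, 2), Pow(64, -1)), -1) = Pow(Mul(Rational(1, 2), Rational(1, 64)), -1) = Pow(Rational(1, 128), -1) = 128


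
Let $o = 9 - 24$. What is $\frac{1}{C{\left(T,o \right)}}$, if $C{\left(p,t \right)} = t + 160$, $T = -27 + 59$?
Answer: $\frac{1}{145} \approx 0.0068966$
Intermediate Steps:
$o = -15$ ($o = 9 - 24 = -15$)
$T = 32$
$C{\left(p,t \right)} = 160 + t$
$\frac{1}{C{\left(T,o \right)}} = \frac{1}{160 - 15} = \frac{1}{145}$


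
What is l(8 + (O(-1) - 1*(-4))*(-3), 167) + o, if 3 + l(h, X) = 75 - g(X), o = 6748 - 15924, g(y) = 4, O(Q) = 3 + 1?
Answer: -9108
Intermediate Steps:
O(Q) = 4
o = -9176
l(h, X) = 68 (l(h, X) = -3 + (75 - 1*4) = -3 + (75 - 4) = -3 + 71 = 68)
l(8 + (O(-1) - 1*(-4))*(-3), 167) + o = 68 - 9176 = -9108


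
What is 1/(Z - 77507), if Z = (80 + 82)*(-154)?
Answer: -1/102455 ≈ -9.7604e-6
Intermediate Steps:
Z = -24948 (Z = 162*(-154) = -24948)
1/(Z - 77507) = 1/(-24948 - 77507) = 1/(-102455) = -1/102455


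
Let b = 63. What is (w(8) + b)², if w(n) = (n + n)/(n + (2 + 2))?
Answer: 37249/9 ≈ 4138.8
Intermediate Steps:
w(n) = 2*n/(4 + n) (w(n) = (2*n)/(n + 4) = (2*n)/(4 + n) = 2*n/(4 + n))
(w(8) + b)² = (2*8/(4 + 8) + 63)² = (2*8/12 + 63)² = (2*8*(1/12) + 63)² = (4/3 + 63)² = (193/3)² = 37249/9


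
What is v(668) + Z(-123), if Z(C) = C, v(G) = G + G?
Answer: 1213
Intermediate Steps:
v(G) = 2*G
v(668) + Z(-123) = 2*668 - 123 = 1336 - 123 = 1213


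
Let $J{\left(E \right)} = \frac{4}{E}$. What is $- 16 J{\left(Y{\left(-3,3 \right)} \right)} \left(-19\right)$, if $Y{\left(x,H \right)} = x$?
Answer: $- \frac{1216}{3} \approx -405.33$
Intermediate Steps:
$- 16 J{\left(Y{\left(-3,3 \right)} \right)} \left(-19\right) = - 16 \frac{4}{-3} \left(-19\right) = - 16 \cdot 4 \left(- \frac{1}{3}\right) \left(-19\right) = \left(-16\right) \left(- \frac{4}{3}\right) \left(-19\right) = \frac{64}{3} \left(-19\right) = - \frac{1216}{3}$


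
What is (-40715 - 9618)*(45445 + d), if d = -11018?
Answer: -1732814191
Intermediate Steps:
(-40715 - 9618)*(45445 + d) = (-40715 - 9618)*(45445 - 11018) = -50333*34427 = -1732814191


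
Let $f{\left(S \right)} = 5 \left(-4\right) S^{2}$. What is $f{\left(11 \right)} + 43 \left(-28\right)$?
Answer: $-3624$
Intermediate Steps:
$f{\left(S \right)} = - 20 S^{2}$
$f{\left(11 \right)} + 43 \left(-28\right) = - 20 \cdot 11^{2} + 43 \left(-28\right) = \left(-20\right) 121 - 1204 = -2420 - 1204 = -3624$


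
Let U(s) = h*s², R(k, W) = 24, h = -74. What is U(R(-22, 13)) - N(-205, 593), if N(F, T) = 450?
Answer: -43074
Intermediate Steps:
U(s) = -74*s²
U(R(-22, 13)) - N(-205, 593) = -74*24² - 1*450 = -74*576 - 450 = -42624 - 450 = -43074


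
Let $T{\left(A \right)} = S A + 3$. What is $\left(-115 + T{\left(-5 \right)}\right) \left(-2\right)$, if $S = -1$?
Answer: $214$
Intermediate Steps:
$T{\left(A \right)} = 3 - A$ ($T{\left(A \right)} = - A + 3 = 3 - A$)
$\left(-115 + T{\left(-5 \right)}\right) \left(-2\right) = \left(-115 + \left(3 - -5\right)\right) \left(-2\right) = \left(-115 + \left(3 + 5\right)\right) \left(-2\right) = \left(-115 + 8\right) \left(-2\right) = \left(-107\right) \left(-2\right) = 214$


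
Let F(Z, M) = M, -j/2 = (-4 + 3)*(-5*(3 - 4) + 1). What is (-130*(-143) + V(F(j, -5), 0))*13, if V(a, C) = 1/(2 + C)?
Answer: 483353/2 ≈ 2.4168e+5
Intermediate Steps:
j = 12 (j = -2*(-4 + 3)*(-5*(3 - 4) + 1) = -(-2)*(-5*(-1) + 1) = -(-2)*(5 + 1) = -(-2)*6 = -2*(-6) = 12)
(-130*(-143) + V(F(j, -5), 0))*13 = (-130*(-143) + 1/(2 + 0))*13 = (18590 + 1/2)*13 = (18590 + ½)*13 = (37181/2)*13 = 483353/2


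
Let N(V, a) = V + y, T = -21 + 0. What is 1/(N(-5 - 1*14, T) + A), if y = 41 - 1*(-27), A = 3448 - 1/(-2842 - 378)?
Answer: 3220/11260341 ≈ 0.00028596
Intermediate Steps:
A = 11102561/3220 (A = 3448 - 1/(-3220) = 3448 - 1*(-1/3220) = 3448 + 1/3220 = 11102561/3220 ≈ 3448.0)
y = 68 (y = 41 + 27 = 68)
T = -21
N(V, a) = 68 + V (N(V, a) = V + 68 = 68 + V)
1/(N(-5 - 1*14, T) + A) = 1/((68 + (-5 - 1*14)) + 11102561/3220) = 1/((68 + (-5 - 14)) + 11102561/3220) = 1/((68 - 19) + 11102561/3220) = 1/(49 + 11102561/3220) = 1/(11260341/3220) = 3220/11260341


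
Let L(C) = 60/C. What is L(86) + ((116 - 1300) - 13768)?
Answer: -642906/43 ≈ -14951.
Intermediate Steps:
L(86) + ((116 - 1300) - 13768) = 60/86 + ((116 - 1300) - 13768) = 60*(1/86) + (-1184 - 13768) = 30/43 - 14952 = -642906/43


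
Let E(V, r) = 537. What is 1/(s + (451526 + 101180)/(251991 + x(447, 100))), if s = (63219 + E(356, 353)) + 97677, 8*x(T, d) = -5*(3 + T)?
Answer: 1006839/162539251111 ≈ 6.1944e-6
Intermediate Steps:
x(T, d) = -15/8 - 5*T/8 (x(T, d) = (-5*(3 + T))/8 = (-15 - 5*T)/8 = -15/8 - 5*T/8)
s = 161433 (s = (63219 + 537) + 97677 = 63756 + 97677 = 161433)
1/(s + (451526 + 101180)/(251991 + x(447, 100))) = 1/(161433 + (451526 + 101180)/(251991 + (-15/8 - 5/8*447))) = 1/(161433 + 552706/(251991 + (-15/8 - 2235/8))) = 1/(161433 + 552706/(251991 - 1125/4)) = 1/(161433 + 552706/(1006839/4)) = 1/(161433 + 552706*(4/1006839)) = 1/(161433 + 2210824/1006839) = 1/(162539251111/1006839) = 1006839/162539251111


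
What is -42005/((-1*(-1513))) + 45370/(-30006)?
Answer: -664523420/22699539 ≈ -29.275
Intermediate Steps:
-42005/((-1*(-1513))) + 45370/(-30006) = -42005/1513 + 45370*(-1/30006) = -42005*1/1513 - 22685/15003 = -42005/1513 - 22685/15003 = -664523420/22699539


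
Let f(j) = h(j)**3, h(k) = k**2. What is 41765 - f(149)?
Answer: -10942526544836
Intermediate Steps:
f(j) = j**6 (f(j) = (j**2)**3 = j**6)
41765 - f(149) = 41765 - 1*149**6 = 41765 - 1*10942526586601 = 41765 - 10942526586601 = -10942526544836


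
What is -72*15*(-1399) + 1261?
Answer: 1512181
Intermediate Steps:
-72*15*(-1399) + 1261 = -1080*(-1399) + 1261 = 1510920 + 1261 = 1512181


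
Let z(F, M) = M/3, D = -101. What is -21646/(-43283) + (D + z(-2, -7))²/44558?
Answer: 6420009256/8678717613 ≈ 0.73974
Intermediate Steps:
z(F, M) = M/3 (z(F, M) = M*(⅓) = M/3)
-21646/(-43283) + (D + z(-2, -7))²/44558 = -21646/(-43283) + (-101 + (⅓)*(-7))²/44558 = -21646*(-1/43283) + (-101 - 7/3)²*(1/44558) = 21646/43283 + (-310/3)²*(1/44558) = 21646/43283 + (96100/9)*(1/44558) = 21646/43283 + 48050/200511 = 6420009256/8678717613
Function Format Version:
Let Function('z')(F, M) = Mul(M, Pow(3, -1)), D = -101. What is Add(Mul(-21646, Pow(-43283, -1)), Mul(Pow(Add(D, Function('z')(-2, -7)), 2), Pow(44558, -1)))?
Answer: Rational(6420009256, 8678717613) ≈ 0.73974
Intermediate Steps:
Function('z')(F, M) = Mul(Rational(1, 3), M) (Function('z')(F, M) = Mul(M, Rational(1, 3)) = Mul(Rational(1, 3), M))
Add(Mul(-21646, Pow(-43283, -1)), Mul(Pow(Add(D, Function('z')(-2, -7)), 2), Pow(44558, -1))) = Add(Mul(-21646, Pow(-43283, -1)), Mul(Pow(Add(-101, Mul(Rational(1, 3), -7)), 2), Pow(44558, -1))) = Add(Mul(-21646, Rational(-1, 43283)), Mul(Pow(Add(-101, Rational(-7, 3)), 2), Rational(1, 44558))) = Add(Rational(21646, 43283), Mul(Pow(Rational(-310, 3), 2), Rational(1, 44558))) = Add(Rational(21646, 43283), Mul(Rational(96100, 9), Rational(1, 44558))) = Add(Rational(21646, 43283), Rational(48050, 200511)) = Rational(6420009256, 8678717613)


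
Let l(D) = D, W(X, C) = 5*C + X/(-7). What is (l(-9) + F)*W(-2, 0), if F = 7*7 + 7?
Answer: 94/7 ≈ 13.429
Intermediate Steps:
W(X, C) = 5*C - X/7 (W(X, C) = 5*C + X*(-1/7) = 5*C - X/7)
F = 56 (F = 49 + 7 = 56)
(l(-9) + F)*W(-2, 0) = (-9 + 56)*(5*0 - 1/7*(-2)) = 47*(0 + 2/7) = 47*(2/7) = 94/7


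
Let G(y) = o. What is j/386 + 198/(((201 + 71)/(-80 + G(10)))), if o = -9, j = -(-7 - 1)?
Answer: -1699979/26248 ≈ -64.766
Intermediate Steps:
j = 8 (j = -1*(-8) = 8)
G(y) = -9
j/386 + 198/(((201 + 71)/(-80 + G(10)))) = 8/386 + 198/(((201 + 71)/(-80 - 9))) = 8*(1/386) + 198/((272/(-89))) = 4/193 + 198/((272*(-1/89))) = 4/193 + 198/(-272/89) = 4/193 + 198*(-89/272) = 4/193 - 8811/136 = -1699979/26248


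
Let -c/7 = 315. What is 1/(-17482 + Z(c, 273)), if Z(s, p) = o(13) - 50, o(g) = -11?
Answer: -1/17543 ≈ -5.7003e-5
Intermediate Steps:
c = -2205 (c = -7*315 = -2205)
Z(s, p) = -61 (Z(s, p) = -11 - 50 = -61)
1/(-17482 + Z(c, 273)) = 1/(-17482 - 61) = 1/(-17543) = -1/17543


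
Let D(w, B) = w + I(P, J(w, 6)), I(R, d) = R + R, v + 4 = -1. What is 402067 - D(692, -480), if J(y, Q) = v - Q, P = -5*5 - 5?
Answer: 401435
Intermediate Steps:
v = -5 (v = -4 - 1 = -5)
P = -30 (P = -25 - 5 = -30)
J(y, Q) = -5 - Q
I(R, d) = 2*R
D(w, B) = -60 + w (D(w, B) = w + 2*(-30) = w - 60 = -60 + w)
402067 - D(692, -480) = 402067 - (-60 + 692) = 402067 - 1*632 = 402067 - 632 = 401435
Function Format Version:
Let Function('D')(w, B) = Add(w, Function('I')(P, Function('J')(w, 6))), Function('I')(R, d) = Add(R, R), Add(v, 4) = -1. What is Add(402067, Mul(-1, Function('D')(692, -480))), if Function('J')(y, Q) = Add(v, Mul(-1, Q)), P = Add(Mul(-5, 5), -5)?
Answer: 401435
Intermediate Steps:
v = -5 (v = Add(-4, -1) = -5)
P = -30 (P = Add(-25, -5) = -30)
Function('J')(y, Q) = Add(-5, Mul(-1, Q))
Function('I')(R, d) = Mul(2, R)
Function('D')(w, B) = Add(-60, w) (Function('D')(w, B) = Add(w, Mul(2, -30)) = Add(w, -60) = Add(-60, w))
Add(402067, Mul(-1, Function('D')(692, -480))) = Add(402067, Mul(-1, Add(-60, 692))) = Add(402067, Mul(-1, 632)) = Add(402067, -632) = 401435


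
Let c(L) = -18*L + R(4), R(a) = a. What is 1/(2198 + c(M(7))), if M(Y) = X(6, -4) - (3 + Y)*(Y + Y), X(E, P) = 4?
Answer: 1/4650 ≈ 0.00021505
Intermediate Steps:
M(Y) = 4 - 2*Y*(3 + Y) (M(Y) = 4 - (3 + Y)*(Y + Y) = 4 - (3 + Y)*2*Y = 4 - 2*Y*(3 + Y))
c(L) = 4 - 18*L (c(L) = -18*L + 4 = 4 - 18*L)
1/(2198 + c(M(7))) = 1/(2198 + (4 - 18*(4 - 6*7 - 2*7²))) = 1/(2198 + (4 - 18*(4 - 42 - 2*49))) = 1/(2198 + (4 - 18*(4 - 42 - 98))) = 1/(2198 + (4 - 18*(-136))) = 1/(2198 + (4 + 2448)) = 1/(2198 + 2452) = 1/4650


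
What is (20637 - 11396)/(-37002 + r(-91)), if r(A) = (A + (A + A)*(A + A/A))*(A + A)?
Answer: -9241/3001600 ≈ -0.0030787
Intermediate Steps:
r(A) = 2*A*(A + 2*A*(1 + A)) (r(A) = (A + (2*A)*(A + 1))*(2*A) = (A + (2*A)*(1 + A))*(2*A) = (A + 2*A*(1 + A))*(2*A) = 2*A*(A + 2*A*(1 + A)))
(20637 - 11396)/(-37002 + r(-91)) = (20637 - 11396)/(-37002 + (-91)²*(6 + 4*(-91))) = 9241/(-37002 + 8281*(6 - 364)) = 9241/(-37002 + 8281*(-358)) = 9241/(-37002 - 2964598) = 9241/(-3001600) = 9241*(-1/3001600) = -9241/3001600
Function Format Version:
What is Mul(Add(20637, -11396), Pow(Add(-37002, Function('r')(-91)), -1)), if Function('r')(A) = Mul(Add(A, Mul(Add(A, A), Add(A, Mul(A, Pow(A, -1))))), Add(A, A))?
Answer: Rational(-9241, 3001600) ≈ -0.0030787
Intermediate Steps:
Function('r')(A) = Mul(2, A, Add(A, Mul(2, A, Add(1, A)))) (Function('r')(A) = Mul(Add(A, Mul(Mul(2, A), Add(A, 1))), Mul(2, A)) = Mul(Add(A, Mul(Mul(2, A), Add(1, A))), Mul(2, A)) = Mul(Add(A, Mul(2, A, Add(1, A))), Mul(2, A)) = Mul(2, A, Add(A, Mul(2, A, Add(1, A)))))
Mul(Add(20637, -11396), Pow(Add(-37002, Function('r')(-91)), -1)) = Mul(Add(20637, -11396), Pow(Add(-37002, Mul(Pow(-91, 2), Add(6, Mul(4, -91)))), -1)) = Mul(9241, Pow(Add(-37002, Mul(8281, Add(6, -364))), -1)) = Mul(9241, Pow(Add(-37002, Mul(8281, -358)), -1)) = Mul(9241, Pow(Add(-37002, -2964598), -1)) = Mul(9241, Pow(-3001600, -1)) = Mul(9241, Rational(-1, 3001600)) = Rational(-9241, 3001600)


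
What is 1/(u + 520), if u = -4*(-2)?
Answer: 1/528 ≈ 0.0018939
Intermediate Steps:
u = 8
1/(u + 520) = 1/(8 + 520) = 1/528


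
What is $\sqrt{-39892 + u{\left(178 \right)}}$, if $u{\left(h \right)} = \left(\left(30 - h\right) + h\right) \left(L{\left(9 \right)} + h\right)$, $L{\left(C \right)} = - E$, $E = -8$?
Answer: $2 i \sqrt{8578} \approx 185.23 i$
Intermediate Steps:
$L{\left(C \right)} = 8$ ($L{\left(C \right)} = \left(-1\right) \left(-8\right) = 8$)
$u{\left(h \right)} = 240 + 30 h$ ($u{\left(h \right)} = \left(\left(30 - h\right) + h\right) \left(8 + h\right) = 30 \left(8 + h\right) = 240 + 30 h$)
$\sqrt{-39892 + u{\left(178 \right)}} = \sqrt{-39892 + \left(240 + 30 \cdot 178\right)} = \sqrt{-39892 + \left(240 + 5340\right)} = \sqrt{-39892 + 5580} = \sqrt{-34312} = 2 i \sqrt{8578}$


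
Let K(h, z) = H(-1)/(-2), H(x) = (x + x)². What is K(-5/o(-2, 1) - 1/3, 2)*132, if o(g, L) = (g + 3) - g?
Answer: -264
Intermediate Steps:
o(g, L) = 3 (o(g, L) = (3 + g) - g = 3)
H(x) = 4*x² (H(x) = (2*x)² = 4*x²)
K(h, z) = -2 (K(h, z) = (4*(-1)²)/(-2) = (4*1)*(-½) = 4*(-½) = -2)
K(-5/o(-2, 1) - 1/3, 2)*132 = -2*132 = -264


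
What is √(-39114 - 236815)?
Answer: I*√275929 ≈ 525.29*I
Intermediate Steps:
√(-39114 - 236815) = √(-275929) = I*√275929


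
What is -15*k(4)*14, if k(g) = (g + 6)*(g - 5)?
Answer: 2100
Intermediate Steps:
k(g) = (-5 + g)*(6 + g) (k(g) = (6 + g)*(-5 + g) = (-5 + g)*(6 + g))
-15*k(4)*14 = -15*(-30 + 4 + 4²)*14 = -15*(-30 + 4 + 16)*14 = -15*(-10)*14 = 150*14 = 2100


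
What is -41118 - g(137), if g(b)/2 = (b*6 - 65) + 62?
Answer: -42756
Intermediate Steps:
g(b) = -6 + 12*b (g(b) = 2*((b*6 - 65) + 62) = 2*((6*b - 65) + 62) = 2*((-65 + 6*b) + 62) = 2*(-3 + 6*b) = -6 + 12*b)
-41118 - g(137) = -41118 - (-6 + 12*137) = -41118 - (-6 + 1644) = -41118 - 1*1638 = -41118 - 1638 = -42756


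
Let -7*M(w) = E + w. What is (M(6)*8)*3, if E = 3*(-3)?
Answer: 72/7 ≈ 10.286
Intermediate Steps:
E = -9
M(w) = 9/7 - w/7 (M(w) = -(-9 + w)/7 = 9/7 - w/7)
(M(6)*8)*3 = ((9/7 - ⅐*6)*8)*3 = ((9/7 - 6/7)*8)*3 = ((3/7)*8)*3 = (24/7)*3 = 72/7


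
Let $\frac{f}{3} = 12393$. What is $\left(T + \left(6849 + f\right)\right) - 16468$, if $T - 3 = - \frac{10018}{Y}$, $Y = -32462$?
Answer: $\frac{447380062}{16231} \approx 27563.0$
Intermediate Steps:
$f = 37179$ ($f = 3 \cdot 12393 = 37179$)
$T = \frac{53702}{16231}$ ($T = 3 - \frac{10018}{-32462} = 3 - - \frac{5009}{16231} = 3 + \frac{5009}{16231} = \frac{53702}{16231} \approx 3.3086$)
$\left(T + \left(6849 + f\right)\right) - 16468 = \left(\frac{53702}{16231} + \left(6849 + 37179\right)\right) - 16468 = \left(\frac{53702}{16231} + 44028\right) - 16468 = \frac{714672170}{16231} - 16468 = \frac{447380062}{16231}$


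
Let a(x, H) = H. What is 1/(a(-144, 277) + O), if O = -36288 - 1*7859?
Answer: -1/43870 ≈ -2.2795e-5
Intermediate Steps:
O = -44147 (O = -36288 - 7859 = -44147)
1/(a(-144, 277) + O) = 1/(277 - 44147) = 1/(-43870) = -1/43870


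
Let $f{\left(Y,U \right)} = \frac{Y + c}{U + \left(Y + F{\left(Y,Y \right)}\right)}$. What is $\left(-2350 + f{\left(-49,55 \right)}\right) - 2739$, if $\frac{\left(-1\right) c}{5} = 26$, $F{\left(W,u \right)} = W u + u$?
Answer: $- \frac{12000041}{2358} \approx -5089.1$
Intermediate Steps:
$F{\left(W,u \right)} = u + W u$
$c = -130$ ($c = \left(-5\right) 26 = -130$)
$f{\left(Y,U \right)} = \frac{-130 + Y}{U + Y + Y \left(1 + Y\right)}$ ($f{\left(Y,U \right)} = \frac{Y - 130}{U + \left(Y + Y \left(1 + Y\right)\right)} = \frac{-130 + Y}{U + Y + Y \left(1 + Y\right)}$)
$\left(-2350 + f{\left(-49,55 \right)}\right) - 2739 = \left(-2350 + \frac{-130 - 49}{55 - 49 - 49 \left(1 - 49\right)}\right) - 2739 = \left(-2350 + \frac{1}{55 - 49 - -2352} \left(-179\right)\right) - 2739 = \left(-2350 + \frac{1}{55 - 49 + 2352} \left(-179\right)\right) - 2739 = \left(-2350 + \frac{1}{2358} \left(-179\right)\right) - 2739 = \left(-2350 - \frac{179}{2358}\right) - 2739 = - \frac{5541479}{2358} - 2739 = - \frac{12000041}{2358}$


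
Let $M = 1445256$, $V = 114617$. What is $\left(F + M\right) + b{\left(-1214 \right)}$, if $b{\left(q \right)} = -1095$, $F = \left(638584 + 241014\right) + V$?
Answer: $2438376$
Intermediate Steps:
$F = 994215$ ($F = \left(638584 + 241014\right) + 114617 = 879598 + 114617 = 994215$)
$\left(F + M\right) + b{\left(-1214 \right)} = \left(994215 + 1445256\right) - 1095 = 2439471 - 1095 = 2438376$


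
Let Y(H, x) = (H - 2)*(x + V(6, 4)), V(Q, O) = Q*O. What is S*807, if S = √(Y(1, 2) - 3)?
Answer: 807*I*√29 ≈ 4345.8*I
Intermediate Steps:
V(Q, O) = O*Q
Y(H, x) = (-2 + H)*(24 + x) (Y(H, x) = (H - 2)*(x + 4*6) = (-2 + H)*(x + 24) = (-2 + H)*(24 + x))
S = I*√29 (S = √((-48 - 2*2 + 24*1 + 1*2) - 3) = √((-48 - 4 + 24 + 2) - 3) = √(-26 - 3) = √(-29) = I*√29 ≈ 5.3852*I)
S*807 = (I*√29)*807 = 807*I*√29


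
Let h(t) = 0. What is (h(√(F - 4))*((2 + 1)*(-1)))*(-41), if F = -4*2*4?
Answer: 0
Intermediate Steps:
F = -32 (F = -8*4 = -32)
(h(√(F - 4))*((2 + 1)*(-1)))*(-41) = (0*((2 + 1)*(-1)))*(-41) = (0*(3*(-1)))*(-41) = (0*(-3))*(-41) = 0*(-41) = 0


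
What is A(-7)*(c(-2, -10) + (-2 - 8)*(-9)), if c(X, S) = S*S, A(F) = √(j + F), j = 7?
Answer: 0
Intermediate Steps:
A(F) = √(7 + F)
c(X, S) = S²
A(-7)*(c(-2, -10) + (-2 - 8)*(-9)) = √(7 - 7)*((-10)² + (-2 - 8)*(-9)) = √0*(100 - 10*(-9)) = 0*(100 + 90) = 0*190 = 0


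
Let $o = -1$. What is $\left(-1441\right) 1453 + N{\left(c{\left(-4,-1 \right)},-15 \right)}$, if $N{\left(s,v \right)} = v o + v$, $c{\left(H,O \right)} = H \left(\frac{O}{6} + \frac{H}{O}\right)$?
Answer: $-2093773$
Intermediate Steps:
$c{\left(H,O \right)} = H \left(\frac{O}{6} + \frac{H}{O}\right)$ ($c{\left(H,O \right)} = H \left(O \frac{1}{6} + \frac{H}{O}\right) = H \left(\frac{O}{6} + \frac{H}{O}\right)$)
$N{\left(s,v \right)} = 0$ ($N{\left(s,v \right)} = v \left(-1\right) + v = - v + v = 0$)
$\left(-1441\right) 1453 + N{\left(c{\left(-4,-1 \right)},-15 \right)} = \left(-1441\right) 1453 + 0 = -2093773 + 0 = -2093773$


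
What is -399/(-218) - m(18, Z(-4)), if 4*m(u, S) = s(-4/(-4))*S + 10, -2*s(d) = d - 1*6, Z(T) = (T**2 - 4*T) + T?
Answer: -3961/218 ≈ -18.170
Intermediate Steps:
Z(T) = T**2 - 3*T
s(d) = 3 - d/2 (s(d) = -(d - 1*6)/2 = -(d - 6)/2 = -(-6 + d)/2 = 3 - d/2)
m(u, S) = 5/2 + 5*S/8 (m(u, S) = ((3 - (-2)/(-4))*S + 10)/4 = ((3 - (-2)*(-1)/4)*S + 10)/4 = ((3 - 1/2*1)*S + 10)/4 = ((3 - 1/2)*S + 10)/4 = (5*S/2 + 10)/4 = (10 + 5*S/2)/4 = 5/2 + 5*S/8)
-399/(-218) - m(18, Z(-4)) = -399/(-218) - (5/2 + 5*(-4*(-3 - 4))/8) = -399*(-1/218) - (5/2 + 5*(-4*(-7))/8) = 399/218 - (5/2 + (5/8)*28) = 399/218 - (5/2 + 35/2) = 399/218 - 1*20 = 399/218 - 20 = -3961/218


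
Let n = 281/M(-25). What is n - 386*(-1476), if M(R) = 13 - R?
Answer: 21650249/38 ≈ 5.6974e+5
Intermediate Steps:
n = 281/38 (n = 281/(13 - 1*(-25)) = 281/(13 + 25) = 281/38 ≈ 7.3947)
n - 386*(-1476) = 281/38 - 386*(-1476) = 281/38 + 569736 = 21650249/38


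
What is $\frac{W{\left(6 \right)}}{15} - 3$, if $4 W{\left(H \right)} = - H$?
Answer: $- \frac{31}{10} \approx -3.1$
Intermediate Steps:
$W{\left(H \right)} = - \frac{H}{4}$ ($W{\left(H \right)} = \frac{\left(-1\right) H}{4} = - \frac{H}{4}$)
$\frac{W{\left(6 \right)}}{15} - 3 = \frac{\left(- \frac{1}{4}\right) 6}{15} - 3 = \frac{1}{15} \left(- \frac{3}{2}\right) - 3 = - \frac{1}{10} - 3 = - \frac{31}{10}$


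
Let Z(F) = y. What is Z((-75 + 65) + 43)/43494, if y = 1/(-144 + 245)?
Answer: 1/4392894 ≈ 2.2764e-7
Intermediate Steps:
y = 1/101 ≈ 0.0099010
Z(F) = 1/101
Z((-75 + 65) + 43)/43494 = (1/101)/43494 = (1/101)*(1/43494) = 1/4392894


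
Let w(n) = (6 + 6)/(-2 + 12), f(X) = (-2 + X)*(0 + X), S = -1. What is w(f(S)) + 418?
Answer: 2096/5 ≈ 419.20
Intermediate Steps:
f(X) = X*(-2 + X) (f(X) = (-2 + X)*X = X*(-2 + X))
w(n) = 6/5 (w(n) = 12/10 = 12*(⅒) = 6/5)
w(f(S)) + 418 = 6/5 + 418 = 2096/5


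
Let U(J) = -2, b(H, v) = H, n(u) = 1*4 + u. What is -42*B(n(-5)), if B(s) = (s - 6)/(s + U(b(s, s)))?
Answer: -98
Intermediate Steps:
n(u) = 4 + u
B(s) = (-6 + s)/(-2 + s) (B(s) = (s - 6)/(s - 2) = (-6 + s)/(-2 + s))
-42*B(n(-5)) = -42*(-6 + (4 - 5))/(-2 + (4 - 5)) = -42*(-6 - 1)/(-2 - 1) = -42*(-7)/(-3) = -(-14)*(-7) = -42*7/3 = -98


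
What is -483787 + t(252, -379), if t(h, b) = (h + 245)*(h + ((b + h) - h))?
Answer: -546906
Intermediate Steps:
t(h, b) = (245 + h)*(b + h) (t(h, b) = (245 + h)*(h + b) = (245 + h)*(b + h))
-483787 + t(252, -379) = -483787 + (252**2 + 245*(-379) + 245*252 - 379*252) = -483787 + (63504 - 92855 + 61740 - 95508) = -483787 - 63119 = -546906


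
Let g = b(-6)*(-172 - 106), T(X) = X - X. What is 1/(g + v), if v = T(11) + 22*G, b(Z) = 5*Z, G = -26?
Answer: 1/7768 ≈ 0.00012873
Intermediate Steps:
T(X) = 0
v = -572 (v = 0 + 22*(-26) = 0 - 572 = -572)
g = 8340 (g = (5*(-6))*(-172 - 106) = -30*(-278) = 8340)
1/(g + v) = 1/(8340 - 572) = 1/7768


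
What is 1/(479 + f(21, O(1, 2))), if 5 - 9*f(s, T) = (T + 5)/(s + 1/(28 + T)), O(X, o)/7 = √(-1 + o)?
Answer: 1656/794039 ≈ 0.0020855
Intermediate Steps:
O(X, o) = 7*√(-1 + o)
f(s, T) = 5/9 - (5 + T)/(9*(s + 1/(28 + T))) (f(s, T) = 5/9 - (T + 5)/(9*(s + 1/(28 + T))) = 5/9 - (5 + T)/(9*(s + 1/(28 + T))))
1/(479 + f(21, O(1, 2))) = 1/(479 + (-135 - (7*√(-1 + 2))² - 231*√(-1 + 2) + 140*21 + 5*(7*√(-1 + 2))*21)/(9*(1 + 28*21 + (7*√(-1 + 2))*21))) = 1/(479 + (-135 - (7*√1)² - 231*√1 + 2940 + 5*(7*√1)*21)/(9*(1 + 588 + (7*√1)*21))) = 1/(479 + (-135 - (7*1)² - 231 + 2940 + 5*(7*1)*21)/(9*(1 + 588 + (7*1)*21))) = 1/(479 + (-135 - 1*7² - 33*7 + 2940 + 5*7*21)/(9*(1 + 588 + 7*21))) = 1/(479 + (-135 - 1*49 - 231 + 2940 + 735)/(9*(1 + 588 + 147))) = 1/(479 + (⅑)*(-135 - 49 - 231 + 2940 + 735)/736) = 1/(479 + (⅑)*(1/736)*3260) = 1/(479 + 815/1656) = 1/(794039/1656) = 1656/794039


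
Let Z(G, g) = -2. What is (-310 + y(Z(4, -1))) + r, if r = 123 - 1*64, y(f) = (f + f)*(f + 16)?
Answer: -307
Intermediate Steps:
y(f) = 2*f*(16 + f) (y(f) = (2*f)*(16 + f) = 2*f*(16 + f))
r = 59 (r = 123 - 64 = 59)
(-310 + y(Z(4, -1))) + r = (-310 + 2*(-2)*(16 - 2)) + 59 = (-310 + 2*(-2)*14) + 59 = (-310 - 56) + 59 = -366 + 59 = -307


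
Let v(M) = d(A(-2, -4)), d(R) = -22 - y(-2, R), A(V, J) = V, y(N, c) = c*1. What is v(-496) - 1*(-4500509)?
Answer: 4500489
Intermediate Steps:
y(N, c) = c
d(R) = -22 - R
v(M) = -20 (v(M) = -22 - 1*(-2) = -22 + 2 = -20)
v(-496) - 1*(-4500509) = -20 - 1*(-4500509) = -20 + 4500509 = 4500489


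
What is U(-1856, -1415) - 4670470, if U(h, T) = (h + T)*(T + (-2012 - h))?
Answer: 468271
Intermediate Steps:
U(h, T) = (T + h)*(-2012 + T - h)
U(-1856, -1415) - 4670470 = ((-1415)**2 - 1*(-1856)**2 - 2012*(-1415) - 2012*(-1856)) - 4670470 = (2002225 - 1*3444736 + 2846980 + 3734272) - 4670470 = (2002225 - 3444736 + 2846980 + 3734272) - 4670470 = 5138741 - 4670470 = 468271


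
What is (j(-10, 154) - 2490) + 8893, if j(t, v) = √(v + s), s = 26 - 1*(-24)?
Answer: 6403 + 2*√51 ≈ 6417.3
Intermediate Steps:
s = 50 (s = 26 + 24 = 50)
j(t, v) = √(50 + v) (j(t, v) = √(v + 50) = √(50 + v))
(j(-10, 154) - 2490) + 8893 = (√(50 + 154) - 2490) + 8893 = (√204 - 2490) + 8893 = (2*√51 - 2490) + 8893 = (-2490 + 2*√51) + 8893 = 6403 + 2*√51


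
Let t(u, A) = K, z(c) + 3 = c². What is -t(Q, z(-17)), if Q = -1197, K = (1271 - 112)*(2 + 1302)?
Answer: -1511336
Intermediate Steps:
z(c) = -3 + c²
K = 1511336 (K = 1159*1304 = 1511336)
t(u, A) = 1511336
-t(Q, z(-17)) = -1*1511336 = -1511336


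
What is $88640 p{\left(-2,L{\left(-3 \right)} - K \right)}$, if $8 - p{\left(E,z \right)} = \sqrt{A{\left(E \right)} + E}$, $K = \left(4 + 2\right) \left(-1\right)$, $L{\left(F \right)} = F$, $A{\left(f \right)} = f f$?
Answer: $709120 - 88640 \sqrt{2} \approx 5.8376 \cdot 10^{5}$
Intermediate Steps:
$A{\left(f \right)} = f^{2}$
$K = -6$ ($K = 6 \left(-1\right) = -6$)
$p{\left(E,z \right)} = 8 - \sqrt{E + E^{2}}$ ($p{\left(E,z \right)} = 8 - \sqrt{E^{2} + E} = 8 - \sqrt{E + E^{2}}$)
$88640 p{\left(-2,L{\left(-3 \right)} - K \right)} = 88640 \left(8 - \sqrt{- 2 \left(1 - 2\right)}\right) = 88640 \left(8 - \sqrt{\left(-2\right) \left(-1\right)}\right) = 88640 \left(8 - \sqrt{2}\right) = 709120 - 88640 \sqrt{2}$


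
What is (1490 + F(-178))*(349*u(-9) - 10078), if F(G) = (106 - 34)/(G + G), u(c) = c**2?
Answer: 2411981072/89 ≈ 2.7101e+7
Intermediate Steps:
F(G) = 36/G (F(G) = 72/((2*G)) = 72*(1/(2*G)) = 36/G)
(1490 + F(-178))*(349*u(-9) - 10078) = (1490 + 36/(-178))*(349*(-9)**2 - 10078) = (1490 + 36*(-1/178))*(349*81 - 10078) = (1490 - 18/89)*(28269 - 10078) = (132592/89)*18191 = 2411981072/89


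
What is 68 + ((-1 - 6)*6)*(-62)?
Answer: 2672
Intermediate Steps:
68 + ((-1 - 6)*6)*(-62) = 68 - 7*6*(-62) = 68 - 42*(-62) = 68 + 2604 = 2672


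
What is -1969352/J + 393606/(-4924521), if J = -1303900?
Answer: 255135900472/178363414775 ≈ 1.4304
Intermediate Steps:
-1969352/J + 393606/(-4924521) = -1969352/(-1303900) + 393606/(-4924521) = -1969352*(-1/1303900) + 393606*(-1/4924521) = 492338/325975 - 43734/547169 = 255135900472/178363414775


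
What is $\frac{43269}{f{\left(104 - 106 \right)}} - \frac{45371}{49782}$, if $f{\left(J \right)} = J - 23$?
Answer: $- \frac{2155151633}{1244550} \approx -1731.7$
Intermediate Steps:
$f{\left(J \right)} = -23 + J$ ($f{\left(J \right)} = J - 23 = -23 + J$)
$\frac{43269}{f{\left(104 - 106 \right)}} - \frac{45371}{49782} = \frac{43269}{-23 + \left(104 - 106\right)} - \frac{45371}{49782} = \frac{43269}{-23 - 2} - \frac{45371}{49782} = \frac{43269}{-25} - \frac{45371}{49782} = 43269 \left(- \frac{1}{25}\right) - \frac{45371}{49782} = - \frac{43269}{25} - \frac{45371}{49782} = - \frac{2155151633}{1244550}$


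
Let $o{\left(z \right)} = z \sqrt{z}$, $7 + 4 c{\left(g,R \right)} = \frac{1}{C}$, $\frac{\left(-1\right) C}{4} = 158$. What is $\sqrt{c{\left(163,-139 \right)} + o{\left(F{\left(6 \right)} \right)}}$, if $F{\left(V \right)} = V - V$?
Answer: $\frac{5 i \sqrt{27966}}{632} \approx 1.323 i$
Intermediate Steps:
$C = -632$ ($C = \left(-4\right) 158 = -632$)
$F{\left(V \right)} = 0$
$c{\left(g,R \right)} = - \frac{4425}{2528}$ ($c{\left(g,R \right)} = - \frac{7}{4} + \frac{1}{4 \left(-632\right)} = - \frac{7}{4} + \frac{1}{4} \left(- \frac{1}{632}\right) = - \frac{7}{4} - \frac{1}{2528} = - \frac{4425}{2528}$)
$o{\left(z \right)} = z^{\frac{3}{2}}$
$\sqrt{c{\left(163,-139 \right)} + o{\left(F{\left(6 \right)} \right)}} = \sqrt{- \frac{4425}{2528} + 0^{\frac{3}{2}}} = \sqrt{- \frac{4425}{2528} + 0} = \sqrt{- \frac{4425}{2528}} = \frac{5 i \sqrt{27966}}{632}$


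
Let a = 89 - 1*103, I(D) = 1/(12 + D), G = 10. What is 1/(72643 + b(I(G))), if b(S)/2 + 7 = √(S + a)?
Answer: 798919/58024688665 - I*√6754/58024688665 ≈ 1.3769e-5 - 1.4163e-9*I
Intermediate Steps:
a = -14 (a = 89 - 103 = -14)
b(S) = -14 + 2*√(-14 + S) (b(S) = -14 + 2*√(S - 14) = -14 + 2*√(-14 + S))
1/(72643 + b(I(G))) = 1/(72643 + (-14 + 2*√(-14 + 1/(12 + 10)))) = 1/(72643 + (-14 + 2*√(-14 + 1/22))) = 1/(72643 + (-14 + 2*√(-307/22))) = 1/(72643 + (-14 + 2*(I*√6754/22))) = 1/(72643 + (-14 + I*√6754/11)) = 1/(72629 + I*√6754/11)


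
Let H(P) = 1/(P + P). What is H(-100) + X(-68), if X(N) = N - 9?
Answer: -15401/200 ≈ -77.005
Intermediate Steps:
X(N) = -9 + N
H(P) = 1/(2*P)
H(-100) + X(-68) = (½)/(-100) + (-9 - 68) = (½)*(-1/100) - 77 = -1/200 - 77 = -15401/200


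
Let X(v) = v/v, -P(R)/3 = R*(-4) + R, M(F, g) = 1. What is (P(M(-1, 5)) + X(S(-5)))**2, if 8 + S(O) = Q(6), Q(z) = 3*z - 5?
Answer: 100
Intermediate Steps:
Q(z) = -5 + 3*z
S(O) = 5 (S(O) = -8 + (-5 + 3*6) = -8 + (-5 + 18) = -8 + 13 = 5)
P(R) = 9*R (P(R) = -3*(R*(-4) + R) = -3*(-4*R + R) = -(-9)*R = 9*R)
X(v) = 1
(P(M(-1, 5)) + X(S(-5)))**2 = (9*1 + 1)**2 = (9 + 1)**2 = 10**2 = 100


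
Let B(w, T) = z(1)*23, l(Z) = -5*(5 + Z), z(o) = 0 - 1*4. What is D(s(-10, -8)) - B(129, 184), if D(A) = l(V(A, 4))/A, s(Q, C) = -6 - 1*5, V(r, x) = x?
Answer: 1057/11 ≈ 96.091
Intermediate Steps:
z(o) = -4 (z(o) = 0 - 4 = -4)
s(Q, C) = -11 (s(Q, C) = -6 - 5 = -11)
l(Z) = -25 - 5*Z
D(A) = -45/A (D(A) = (-25 - 5*4)/A = (-25 - 20)/A = -45/A)
B(w, T) = -92 (B(w, T) = -4*23 = -92)
D(s(-10, -8)) - B(129, 184) = -45/(-11) - 1*(-92) = -45*(-1/11) + 92 = 45/11 + 92 = 1057/11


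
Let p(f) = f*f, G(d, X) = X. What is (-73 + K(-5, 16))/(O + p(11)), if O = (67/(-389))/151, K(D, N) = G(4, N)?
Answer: -3348123/7107352 ≈ -0.47108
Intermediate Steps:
K(D, N) = N
p(f) = f²
O = -67/58739 (O = (67*(-1/389))*(1/151) = -67/389*1/151 = -67/58739 ≈ -0.0011406)
(-73 + K(-5, 16))/(O + p(11)) = (-73 + 16)/(-67/58739 + 11²) = -57/(-67/58739 + 121) = -57/7107352/58739 = -57*58739/7107352 = -3348123/7107352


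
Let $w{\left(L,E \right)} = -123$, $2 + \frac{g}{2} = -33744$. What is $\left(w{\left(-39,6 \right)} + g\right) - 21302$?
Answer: $-88917$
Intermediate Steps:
$g = -67492$ ($g = -4 + 2 \left(-33744\right) = -4 - 67488 = -67492$)
$\left(w{\left(-39,6 \right)} + g\right) - 21302 = \left(-123 - 67492\right) - 21302 = -67615 - 21302 = -88917$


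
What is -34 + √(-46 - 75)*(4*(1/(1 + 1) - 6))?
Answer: -34 - 242*I ≈ -34.0 - 242.0*I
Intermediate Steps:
-34 + √(-46 - 75)*(4*(1/(1 + 1) - 6)) = -34 + √(-121)*(4*(1/2 - 6)) = -34 + (11*I)*(4*(½ - 6)) = -34 + (11*I)*(4*(-11/2)) = -34 + (11*I)*(-22) = -34 - 242*I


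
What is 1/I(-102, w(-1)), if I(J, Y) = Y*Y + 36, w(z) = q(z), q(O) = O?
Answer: 1/37 ≈ 0.027027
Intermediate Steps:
w(z) = z
I(J, Y) = 36 + Y² (I(J, Y) = Y² + 36 = 36 + Y²)
1/I(-102, w(-1)) = 1/(36 + (-1)²) = 1/(36 + 1) = 1/37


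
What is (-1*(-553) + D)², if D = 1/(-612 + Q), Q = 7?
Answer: 111933070096/366025 ≈ 3.0581e+5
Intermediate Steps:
D = -1/605 (D = 1/(-612 + 7) = 1/(-605) = -1/605 ≈ -0.0016529)
(-1*(-553) + D)² = (-1*(-553) - 1/605)² = (553 - 1/605)² = (334564/605)² = 111933070096/366025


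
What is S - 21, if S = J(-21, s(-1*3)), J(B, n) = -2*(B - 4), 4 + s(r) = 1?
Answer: 29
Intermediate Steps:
s(r) = -3 (s(r) = -4 + 1 = -3)
J(B, n) = 8 - 2*B (J(B, n) = -2*(-4 + B) = 8 - 2*B)
S = 50 (S = 8 - 2*(-21) = 8 + 42 = 50)
S - 21 = 50 - 21 = 29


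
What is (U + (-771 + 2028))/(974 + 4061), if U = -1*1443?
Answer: -186/5035 ≈ -0.036941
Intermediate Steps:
U = -1443
(U + (-771 + 2028))/(974 + 4061) = (-1443 + (-771 + 2028))/(974 + 4061) = (-1443 + 1257)/5035 = -186*1/5035 = -186/5035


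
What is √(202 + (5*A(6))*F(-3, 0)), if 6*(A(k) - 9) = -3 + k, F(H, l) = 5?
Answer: √1758/2 ≈ 20.964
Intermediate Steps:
A(k) = 17/2 + k/6 (A(k) = 9 + (-3 + k)/6 = 9 + (-½ + k/6) = 17/2 + k/6)
√(202 + (5*A(6))*F(-3, 0)) = √(202 + (5*(17/2 + (⅙)*6))*5) = √(202 + (5*(17/2 + 1))*5) = √(202 + (5*(19/2))*5) = √(202 + (95/2)*5) = √(202 + 475/2) = √(879/2) = √1758/2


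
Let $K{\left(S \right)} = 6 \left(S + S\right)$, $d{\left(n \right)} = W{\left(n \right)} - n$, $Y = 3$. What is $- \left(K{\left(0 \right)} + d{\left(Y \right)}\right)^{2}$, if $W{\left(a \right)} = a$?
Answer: $0$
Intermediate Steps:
$d{\left(n \right)} = 0$ ($d{\left(n \right)} = n - n = 0$)
$K{\left(S \right)} = 12 S$ ($K{\left(S \right)} = 6 \cdot 2 S = 12 S$)
$- \left(K{\left(0 \right)} + d{\left(Y \right)}\right)^{2} = - \left(12 \cdot 0 + 0\right)^{2} = - \left(0 + 0\right)^{2} = - 0^{2} = \left(-1\right) 0 = 0$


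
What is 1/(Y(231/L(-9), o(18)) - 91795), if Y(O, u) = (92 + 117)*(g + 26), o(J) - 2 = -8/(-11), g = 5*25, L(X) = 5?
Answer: -1/60236 ≈ -1.6601e-5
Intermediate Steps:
g = 125
o(J) = 30/11 (o(J) = 2 - 8/(-11) = 2 - 8*(-1/11) = 2 + 8/11 = 30/11)
Y(O, u) = 31559 (Y(O, u) = (92 + 117)*(125 + 26) = 209*151 = 31559)
1/(Y(231/L(-9), o(18)) - 91795) = 1/(31559 - 91795) = 1/(-60236) = -1/60236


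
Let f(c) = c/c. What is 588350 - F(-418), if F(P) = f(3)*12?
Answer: 588338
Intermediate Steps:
f(c) = 1
F(P) = 12 (F(P) = 1*12 = 12)
588350 - F(-418) = 588350 - 1*12 = 588350 - 12 = 588338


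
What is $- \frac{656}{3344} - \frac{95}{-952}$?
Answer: $- \frac{19177}{198968} \approx -0.096382$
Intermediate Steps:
$- \frac{656}{3344} - \frac{95}{-952} = \left(-656\right) \frac{1}{3344} - - \frac{95}{952} = - \frac{41}{209} + \frac{95}{952} = - \frac{19177}{198968}$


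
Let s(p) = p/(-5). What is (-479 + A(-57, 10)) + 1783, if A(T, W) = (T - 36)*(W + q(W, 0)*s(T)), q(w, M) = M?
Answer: 374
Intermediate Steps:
s(p) = -p/5 (s(p) = p*(-1/5) = -p/5)
A(T, W) = W*(-36 + T) (A(T, W) = (T - 36)*(W + 0*(-T/5)) = (-36 + T)*(W + 0) = (-36 + T)*W = W*(-36 + T))
(-479 + A(-57, 10)) + 1783 = (-479 + 10*(-36 - 57)) + 1783 = (-479 + 10*(-93)) + 1783 = (-479 - 930) + 1783 = -1409 + 1783 = 374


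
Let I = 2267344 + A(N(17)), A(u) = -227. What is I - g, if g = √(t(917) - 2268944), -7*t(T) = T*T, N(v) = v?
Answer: 2267117 - I*√2389071 ≈ 2.2671e+6 - 1545.7*I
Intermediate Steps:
t(T) = -T²/7 (t(T) = -T*T/7 = -T²/7)
I = 2267117 (I = 2267344 - 227 = 2267117)
g = I*√2389071 (g = √(-⅐*917² - 2268944) = √(-⅐*840889 - 2268944) = √(-120127 - 2268944) = √(-2389071) = I*√2389071 ≈ 1545.7*I)
I - g = 2267117 - I*√2389071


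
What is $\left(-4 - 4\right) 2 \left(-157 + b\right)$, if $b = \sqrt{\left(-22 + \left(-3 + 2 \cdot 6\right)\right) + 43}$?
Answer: $2512 - 16 \sqrt{30} \approx 2424.4$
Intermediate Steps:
$b = \sqrt{30}$ ($b = \sqrt{\left(-22 + \left(-3 + 12\right)\right) + 43} = \sqrt{\left(-22 + 9\right) + 43} = \sqrt{-13 + 43} = \sqrt{30} \approx 5.4772$)
$\left(-4 - 4\right) 2 \left(-157 + b\right) = \left(-4 - 4\right) 2 \left(-157 + \sqrt{30}\right) = \left(-8\right) 2 \left(-157 + \sqrt{30}\right) = - 16 \left(-157 + \sqrt{30}\right) = 2512 - 16 \sqrt{30}$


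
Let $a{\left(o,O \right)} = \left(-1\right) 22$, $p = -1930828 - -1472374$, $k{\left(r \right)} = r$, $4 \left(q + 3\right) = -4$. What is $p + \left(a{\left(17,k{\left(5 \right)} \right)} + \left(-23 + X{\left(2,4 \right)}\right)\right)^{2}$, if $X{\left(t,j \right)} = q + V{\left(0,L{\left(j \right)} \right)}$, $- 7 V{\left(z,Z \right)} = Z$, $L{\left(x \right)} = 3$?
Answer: $- \frac{22344530}{49} \approx -4.5601 \cdot 10^{5}$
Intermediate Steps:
$q = -4$ ($q = -3 + \frac{1}{4} \left(-4\right) = -3 - 1 = -4$)
$V{\left(z,Z \right)} = - \frac{Z}{7}$
$X{\left(t,j \right)} = - \frac{31}{7}$ ($X{\left(t,j \right)} = -4 - \frac{3}{7} = - \frac{31}{7}$)
$p = -458454$ ($p = -1930828 + 1472374 = -458454$)
$a{\left(o,O \right)} = -22$
$p + \left(a{\left(17,k{\left(5 \right)} \right)} + \left(-23 + X{\left(2,4 \right)}\right)\right)^{2} = -458454 + \left(-22 - \frac{192}{7}\right)^{2} = -458454 + \left(- \frac{346}{7}\right)^{2} = -458454 + \frac{119716}{49} = - \frac{22344530}{49}$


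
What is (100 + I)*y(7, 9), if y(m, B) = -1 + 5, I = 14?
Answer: 456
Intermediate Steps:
y(m, B) = 4
(100 + I)*y(7, 9) = (100 + 14)*4 = 114*4 = 456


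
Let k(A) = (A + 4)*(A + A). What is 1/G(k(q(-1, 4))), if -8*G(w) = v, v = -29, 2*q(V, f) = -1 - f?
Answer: 8/29 ≈ 0.27586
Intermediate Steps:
q(V, f) = -½ - f/2 (q(V, f) = (-1 - f)/2 = -½ - f/2)
k(A) = 2*A*(4 + A) (k(A) = (4 + A)*(2*A) = 2*A*(4 + A))
G(w) = 29/8 (G(w) = -⅛*(-29) = 29/8)
1/G(k(q(-1, 4))) = 1/(29/8) = 8/29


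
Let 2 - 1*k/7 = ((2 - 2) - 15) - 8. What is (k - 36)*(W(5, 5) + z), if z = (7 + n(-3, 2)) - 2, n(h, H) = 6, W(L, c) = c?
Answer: 2224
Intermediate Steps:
z = 11 (z = (7 + 6) - 2 = 13 - 2 = 11)
k = 175 (k = 14 - 7*(((2 - 2) - 15) - 8) = 14 - 7*((0 - 15) - 8) = 14 - 7*(-15 - 8) = 14 - 7*(-23) = 14 + 161 = 175)
(k - 36)*(W(5, 5) + z) = (175 - 36)*(5 + 11) = 139*16 = 2224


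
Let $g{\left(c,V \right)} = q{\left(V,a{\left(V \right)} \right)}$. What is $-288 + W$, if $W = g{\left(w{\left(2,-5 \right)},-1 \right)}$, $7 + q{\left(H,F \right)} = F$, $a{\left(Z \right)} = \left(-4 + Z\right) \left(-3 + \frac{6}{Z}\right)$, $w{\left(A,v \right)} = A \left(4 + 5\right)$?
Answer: $-250$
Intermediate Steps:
$w{\left(A,v \right)} = 9 A$ ($w{\left(A,v \right)} = A 9 = 9 A$)
$q{\left(H,F \right)} = -7 + F$
$g{\left(c,V \right)} = 11 - \frac{24}{V} - 3 V$ ($g{\left(c,V \right)} = -7 - \left(-18 + 3 V + \frac{24}{V}\right) = 11 - \frac{24}{V} - 3 V$)
$W = 38$ ($W = 11 - \frac{24}{-1} - -3 = 11 - -24 + 3 = 11 + 24 + 3 = 38$)
$-288 + W = -288 + 38 = -250$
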